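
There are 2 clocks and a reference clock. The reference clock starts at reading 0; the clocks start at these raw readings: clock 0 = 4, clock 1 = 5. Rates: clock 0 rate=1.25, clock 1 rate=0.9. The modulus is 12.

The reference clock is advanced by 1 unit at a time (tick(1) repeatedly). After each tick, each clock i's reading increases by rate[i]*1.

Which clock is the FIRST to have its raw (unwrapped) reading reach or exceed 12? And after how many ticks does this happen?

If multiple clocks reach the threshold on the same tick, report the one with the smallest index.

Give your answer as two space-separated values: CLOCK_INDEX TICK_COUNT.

Answer: 0 7

Derivation:
clock 0: start=4, rate=1.25, needs 12-4 = 8; ticks = ceil(8/1.25) = ceil(6.4000) = 7; reading at tick 7 = 4 + 1.25*7 = 12.7500
clock 1: start=5, rate=0.9, needs 12-5 = 7; ticks = ceil(7/0.9) = ceil(7.7778) = 8; reading at tick 8 = 5 + 0.9*8 = 12.2000
Minimum tick count = 7; winners = [0]; smallest index = 0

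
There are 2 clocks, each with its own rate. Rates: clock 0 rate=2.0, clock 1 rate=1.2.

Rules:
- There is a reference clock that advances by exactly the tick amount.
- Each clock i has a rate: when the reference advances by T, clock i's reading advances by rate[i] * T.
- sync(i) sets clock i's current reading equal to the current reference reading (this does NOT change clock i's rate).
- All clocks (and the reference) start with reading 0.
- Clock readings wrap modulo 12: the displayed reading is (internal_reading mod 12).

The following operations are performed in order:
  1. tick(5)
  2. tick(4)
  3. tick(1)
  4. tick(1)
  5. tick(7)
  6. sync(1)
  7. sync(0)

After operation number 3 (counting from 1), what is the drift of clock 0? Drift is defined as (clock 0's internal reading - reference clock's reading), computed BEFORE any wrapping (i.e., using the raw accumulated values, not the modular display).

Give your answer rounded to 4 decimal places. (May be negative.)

After op 1 tick(5): ref=5.0000 raw=[10.0000 6.0000]
After op 2 tick(4): ref=9.0000 raw=[18.0000 10.8000]
After op 3 tick(1): ref=10.0000 raw=[20.0000 12.0000]
Drift of clock 0 after op 3: 20.0000 - 10.0000 = 10.0000

Answer: 10.0000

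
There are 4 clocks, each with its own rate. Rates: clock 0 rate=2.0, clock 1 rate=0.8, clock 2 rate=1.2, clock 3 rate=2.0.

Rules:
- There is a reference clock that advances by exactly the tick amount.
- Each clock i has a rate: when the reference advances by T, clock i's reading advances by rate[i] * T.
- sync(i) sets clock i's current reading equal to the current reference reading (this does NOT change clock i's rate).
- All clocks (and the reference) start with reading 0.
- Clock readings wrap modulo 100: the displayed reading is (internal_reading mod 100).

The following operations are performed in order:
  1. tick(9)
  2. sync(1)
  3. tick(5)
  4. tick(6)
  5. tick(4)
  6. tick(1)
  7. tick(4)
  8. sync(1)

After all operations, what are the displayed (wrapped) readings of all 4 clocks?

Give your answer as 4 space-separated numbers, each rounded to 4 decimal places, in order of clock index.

Answer: 58.0000 29.0000 34.8000 58.0000

Derivation:
After op 1 tick(9): ref=9.0000 raw=[18.0000 7.2000 10.8000 18.0000]
After op 2 sync(1): ref=9.0000 raw=[18.0000 9.0000 10.8000 18.0000]
After op 3 tick(5): ref=14.0000 raw=[28.0000 13.0000 16.8000 28.0000]
After op 4 tick(6): ref=20.0000 raw=[40.0000 17.8000 24.0000 40.0000]
After op 5 tick(4): ref=24.0000 raw=[48.0000 21.0000 28.8000 48.0000]
After op 6 tick(1): ref=25.0000 raw=[50.0000 21.8000 30.0000 50.0000]
After op 7 tick(4): ref=29.0000 raw=[58.0000 25.0000 34.8000 58.0000]
After op 8 sync(1): ref=29.0000 raw=[58.0000 29.0000 34.8000 58.0000]
Wrap final raw readings (mod 100): 58.0000 mod 100 = 58.0000; 29.0000 mod 100 = 29.0000; 34.8000 mod 100 = 34.8000; 58.0000 mod 100 = 58.0000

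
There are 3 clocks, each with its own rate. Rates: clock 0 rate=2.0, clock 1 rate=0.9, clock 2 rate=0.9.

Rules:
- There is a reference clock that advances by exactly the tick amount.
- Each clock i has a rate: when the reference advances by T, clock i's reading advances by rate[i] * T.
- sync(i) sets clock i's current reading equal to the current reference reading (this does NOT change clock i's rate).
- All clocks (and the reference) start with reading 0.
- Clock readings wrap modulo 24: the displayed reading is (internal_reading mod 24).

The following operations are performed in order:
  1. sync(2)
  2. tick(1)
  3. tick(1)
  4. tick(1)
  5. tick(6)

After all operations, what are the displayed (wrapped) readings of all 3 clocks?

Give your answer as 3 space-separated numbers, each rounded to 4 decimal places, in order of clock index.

After op 1 sync(2): ref=0.0000 raw=[0.0000 0.0000 0.0000]
After op 2 tick(1): ref=1.0000 raw=[2.0000 0.9000 0.9000]
After op 3 tick(1): ref=2.0000 raw=[4.0000 1.8000 1.8000]
After op 4 tick(1): ref=3.0000 raw=[6.0000 2.7000 2.7000]
After op 5 tick(6): ref=9.0000 raw=[18.0000 8.1000 8.1000]
Wrap final raw readings (mod 24): 18.0000 mod 24 = 18.0000; 8.1000 mod 24 = 8.1000; 8.1000 mod 24 = 8.1000

Answer: 18.0000 8.1000 8.1000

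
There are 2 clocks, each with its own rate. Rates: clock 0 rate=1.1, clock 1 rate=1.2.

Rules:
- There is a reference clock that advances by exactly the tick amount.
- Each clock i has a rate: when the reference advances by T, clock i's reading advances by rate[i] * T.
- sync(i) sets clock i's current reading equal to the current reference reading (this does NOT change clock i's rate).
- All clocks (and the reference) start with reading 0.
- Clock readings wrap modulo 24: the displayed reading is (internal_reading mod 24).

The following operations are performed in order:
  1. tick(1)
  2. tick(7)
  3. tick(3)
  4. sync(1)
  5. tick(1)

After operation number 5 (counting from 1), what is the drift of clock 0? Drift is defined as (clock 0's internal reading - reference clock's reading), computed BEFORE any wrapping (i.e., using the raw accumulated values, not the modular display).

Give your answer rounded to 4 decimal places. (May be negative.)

After op 1 tick(1): ref=1.0000 raw=[1.1000 1.2000]
After op 2 tick(7): ref=8.0000 raw=[8.8000 9.6000]
After op 3 tick(3): ref=11.0000 raw=[12.1000 13.2000]
After op 4 sync(1): ref=11.0000 raw=[12.1000 11.0000]
After op 5 tick(1): ref=12.0000 raw=[13.2000 12.2000]
Drift of clock 0 after op 5: 13.2000 - 12.0000 = 1.2000

Answer: 1.2000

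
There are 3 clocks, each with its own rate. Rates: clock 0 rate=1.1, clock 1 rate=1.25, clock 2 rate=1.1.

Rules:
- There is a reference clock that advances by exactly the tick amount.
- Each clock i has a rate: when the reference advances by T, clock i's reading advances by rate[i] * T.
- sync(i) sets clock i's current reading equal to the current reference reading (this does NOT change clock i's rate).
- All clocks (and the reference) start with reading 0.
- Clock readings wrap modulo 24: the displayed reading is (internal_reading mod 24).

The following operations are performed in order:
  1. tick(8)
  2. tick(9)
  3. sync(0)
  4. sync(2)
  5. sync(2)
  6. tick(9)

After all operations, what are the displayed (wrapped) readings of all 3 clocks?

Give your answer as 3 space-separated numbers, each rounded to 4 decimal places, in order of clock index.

After op 1 tick(8): ref=8.0000 raw=[8.8000 10.0000 8.8000]
After op 2 tick(9): ref=17.0000 raw=[18.7000 21.2500 18.7000]
After op 3 sync(0): ref=17.0000 raw=[17.0000 21.2500 18.7000]
After op 4 sync(2): ref=17.0000 raw=[17.0000 21.2500 17.0000]
After op 5 sync(2): ref=17.0000 raw=[17.0000 21.2500 17.0000]
After op 6 tick(9): ref=26.0000 raw=[26.9000 32.5000 26.9000]
Wrap final raw readings (mod 24): 26.9000 mod 24 = 2.9000; 32.5000 mod 24 = 8.5000; 26.9000 mod 24 = 2.9000

Answer: 2.9000 8.5000 2.9000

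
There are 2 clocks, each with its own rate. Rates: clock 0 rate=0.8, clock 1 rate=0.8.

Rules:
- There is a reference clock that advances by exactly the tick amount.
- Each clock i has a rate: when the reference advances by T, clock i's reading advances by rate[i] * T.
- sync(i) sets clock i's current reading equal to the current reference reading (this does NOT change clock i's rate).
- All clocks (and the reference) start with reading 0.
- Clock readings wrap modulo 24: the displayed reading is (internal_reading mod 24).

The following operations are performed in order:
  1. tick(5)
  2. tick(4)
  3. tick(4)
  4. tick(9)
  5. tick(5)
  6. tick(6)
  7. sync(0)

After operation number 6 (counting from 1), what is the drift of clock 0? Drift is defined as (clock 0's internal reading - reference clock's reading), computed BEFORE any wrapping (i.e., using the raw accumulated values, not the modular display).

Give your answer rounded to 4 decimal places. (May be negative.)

Answer: -6.6000

Derivation:
After op 1 tick(5): ref=5.0000 raw=[4.0000 4.0000]
After op 2 tick(4): ref=9.0000 raw=[7.2000 7.2000]
After op 3 tick(4): ref=13.0000 raw=[10.4000 10.4000]
After op 4 tick(9): ref=22.0000 raw=[17.6000 17.6000]
After op 5 tick(5): ref=27.0000 raw=[21.6000 21.6000]
After op 6 tick(6): ref=33.0000 raw=[26.4000 26.4000]
Drift of clock 0 after op 6: 26.4000 - 33.0000 = -6.6000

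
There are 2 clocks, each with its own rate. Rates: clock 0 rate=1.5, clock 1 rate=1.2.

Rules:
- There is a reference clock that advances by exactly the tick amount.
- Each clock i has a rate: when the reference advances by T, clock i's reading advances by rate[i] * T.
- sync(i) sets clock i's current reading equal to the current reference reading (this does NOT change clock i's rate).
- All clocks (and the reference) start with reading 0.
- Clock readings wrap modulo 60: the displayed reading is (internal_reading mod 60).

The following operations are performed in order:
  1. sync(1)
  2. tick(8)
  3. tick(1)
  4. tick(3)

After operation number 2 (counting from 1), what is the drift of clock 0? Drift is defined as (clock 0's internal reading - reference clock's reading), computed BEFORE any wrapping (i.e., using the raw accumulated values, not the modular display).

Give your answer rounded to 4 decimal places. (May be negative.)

Answer: 4.0000

Derivation:
After op 1 sync(1): ref=0.0000 raw=[0.0000 0.0000]
After op 2 tick(8): ref=8.0000 raw=[12.0000 9.6000]
Drift of clock 0 after op 2: 12.0000 - 8.0000 = 4.0000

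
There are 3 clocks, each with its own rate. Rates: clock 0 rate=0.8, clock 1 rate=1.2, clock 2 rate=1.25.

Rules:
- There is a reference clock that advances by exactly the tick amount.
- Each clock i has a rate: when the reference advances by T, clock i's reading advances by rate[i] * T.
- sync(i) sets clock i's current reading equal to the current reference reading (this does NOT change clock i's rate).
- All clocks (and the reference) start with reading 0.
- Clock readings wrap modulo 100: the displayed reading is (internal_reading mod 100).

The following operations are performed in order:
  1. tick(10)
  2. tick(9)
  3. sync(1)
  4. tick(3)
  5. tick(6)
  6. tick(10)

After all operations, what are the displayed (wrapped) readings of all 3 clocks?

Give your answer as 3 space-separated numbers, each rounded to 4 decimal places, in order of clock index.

After op 1 tick(10): ref=10.0000 raw=[8.0000 12.0000 12.5000]
After op 2 tick(9): ref=19.0000 raw=[15.2000 22.8000 23.7500]
After op 3 sync(1): ref=19.0000 raw=[15.2000 19.0000 23.7500]
After op 4 tick(3): ref=22.0000 raw=[17.6000 22.6000 27.5000]
After op 5 tick(6): ref=28.0000 raw=[22.4000 29.8000 35.0000]
After op 6 tick(10): ref=38.0000 raw=[30.4000 41.8000 47.5000]
Wrap final raw readings (mod 100): 30.4000 mod 100 = 30.4000; 41.8000 mod 100 = 41.8000; 47.5000 mod 100 = 47.5000

Answer: 30.4000 41.8000 47.5000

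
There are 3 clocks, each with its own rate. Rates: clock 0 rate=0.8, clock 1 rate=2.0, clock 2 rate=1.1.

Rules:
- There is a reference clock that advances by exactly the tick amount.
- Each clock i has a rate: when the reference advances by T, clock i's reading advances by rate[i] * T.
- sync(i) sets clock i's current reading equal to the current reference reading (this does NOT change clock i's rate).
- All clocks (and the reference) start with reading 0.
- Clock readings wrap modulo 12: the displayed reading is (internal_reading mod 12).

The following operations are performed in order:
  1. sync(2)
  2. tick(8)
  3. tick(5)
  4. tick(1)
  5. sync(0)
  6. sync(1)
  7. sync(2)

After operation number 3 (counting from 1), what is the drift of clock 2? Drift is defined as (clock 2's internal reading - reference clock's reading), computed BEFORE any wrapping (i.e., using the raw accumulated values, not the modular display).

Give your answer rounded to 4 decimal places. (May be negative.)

After op 1 sync(2): ref=0.0000 raw=[0.0000 0.0000 0.0000]
After op 2 tick(8): ref=8.0000 raw=[6.4000 16.0000 8.8000]
After op 3 tick(5): ref=13.0000 raw=[10.4000 26.0000 14.3000]
Drift of clock 2 after op 3: 14.3000 - 13.0000 = 1.3000

Answer: 1.3000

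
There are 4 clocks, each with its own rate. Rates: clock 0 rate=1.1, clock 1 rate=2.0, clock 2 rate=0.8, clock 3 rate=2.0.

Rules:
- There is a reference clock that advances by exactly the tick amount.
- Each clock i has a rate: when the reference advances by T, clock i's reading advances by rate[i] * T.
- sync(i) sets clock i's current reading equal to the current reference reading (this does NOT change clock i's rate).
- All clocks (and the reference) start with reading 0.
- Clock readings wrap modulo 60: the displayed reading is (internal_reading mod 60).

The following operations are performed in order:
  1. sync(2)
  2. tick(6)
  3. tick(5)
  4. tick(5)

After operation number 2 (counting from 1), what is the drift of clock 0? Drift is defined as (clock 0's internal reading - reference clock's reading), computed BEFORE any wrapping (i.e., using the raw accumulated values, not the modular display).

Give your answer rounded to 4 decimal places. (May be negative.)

Answer: 0.6000

Derivation:
After op 1 sync(2): ref=0.0000 raw=[0.0000 0.0000 0.0000 0.0000]
After op 2 tick(6): ref=6.0000 raw=[6.6000 12.0000 4.8000 12.0000]
Drift of clock 0 after op 2: 6.6000 - 6.0000 = 0.6000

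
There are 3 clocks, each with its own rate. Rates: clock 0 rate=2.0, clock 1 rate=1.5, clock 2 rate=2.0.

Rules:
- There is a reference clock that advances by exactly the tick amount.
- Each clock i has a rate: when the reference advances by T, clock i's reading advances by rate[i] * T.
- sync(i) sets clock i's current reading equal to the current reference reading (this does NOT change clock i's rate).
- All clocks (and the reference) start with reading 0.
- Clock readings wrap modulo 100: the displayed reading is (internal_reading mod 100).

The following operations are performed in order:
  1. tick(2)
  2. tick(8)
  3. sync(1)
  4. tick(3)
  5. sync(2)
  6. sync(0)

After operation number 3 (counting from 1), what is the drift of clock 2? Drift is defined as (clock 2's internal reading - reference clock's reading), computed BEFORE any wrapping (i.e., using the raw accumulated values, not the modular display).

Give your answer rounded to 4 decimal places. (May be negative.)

Answer: 10.0000

Derivation:
After op 1 tick(2): ref=2.0000 raw=[4.0000 3.0000 4.0000]
After op 2 tick(8): ref=10.0000 raw=[20.0000 15.0000 20.0000]
After op 3 sync(1): ref=10.0000 raw=[20.0000 10.0000 20.0000]
Drift of clock 2 after op 3: 20.0000 - 10.0000 = 10.0000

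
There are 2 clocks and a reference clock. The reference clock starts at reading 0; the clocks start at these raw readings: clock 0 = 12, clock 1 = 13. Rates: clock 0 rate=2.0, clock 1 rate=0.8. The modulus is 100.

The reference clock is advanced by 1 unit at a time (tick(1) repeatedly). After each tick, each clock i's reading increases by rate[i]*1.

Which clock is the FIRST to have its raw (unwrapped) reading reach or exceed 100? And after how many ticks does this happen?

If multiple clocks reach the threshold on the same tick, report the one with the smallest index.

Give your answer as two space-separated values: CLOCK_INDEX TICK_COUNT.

clock 0: start=12, rate=2.0, needs 100-12 = 88; ticks = ceil(88/2.0) = ceil(44.0000) = 44; reading at tick 44 = 12 + 2.0*44 = 100.0000
clock 1: start=13, rate=0.8, needs 100-13 = 87; ticks = ceil(87/0.8) = ceil(108.7500) = 109; reading at tick 109 = 13 + 0.8*109 = 100.2000
Minimum tick count = 44; winners = [0]; smallest index = 0

Answer: 0 44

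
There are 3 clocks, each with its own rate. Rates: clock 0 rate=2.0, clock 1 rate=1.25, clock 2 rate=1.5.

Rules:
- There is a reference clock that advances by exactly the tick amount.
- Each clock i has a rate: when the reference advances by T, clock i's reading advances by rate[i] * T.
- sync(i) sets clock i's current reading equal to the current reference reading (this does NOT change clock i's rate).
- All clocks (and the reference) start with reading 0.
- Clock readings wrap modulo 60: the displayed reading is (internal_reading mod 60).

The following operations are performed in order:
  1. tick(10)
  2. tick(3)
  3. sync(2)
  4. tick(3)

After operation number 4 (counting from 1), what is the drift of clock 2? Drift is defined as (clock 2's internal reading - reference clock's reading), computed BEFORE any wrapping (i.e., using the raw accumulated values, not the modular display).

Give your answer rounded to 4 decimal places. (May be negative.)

Answer: 1.5000

Derivation:
After op 1 tick(10): ref=10.0000 raw=[20.0000 12.5000 15.0000]
After op 2 tick(3): ref=13.0000 raw=[26.0000 16.2500 19.5000]
After op 3 sync(2): ref=13.0000 raw=[26.0000 16.2500 13.0000]
After op 4 tick(3): ref=16.0000 raw=[32.0000 20.0000 17.5000]
Drift of clock 2 after op 4: 17.5000 - 16.0000 = 1.5000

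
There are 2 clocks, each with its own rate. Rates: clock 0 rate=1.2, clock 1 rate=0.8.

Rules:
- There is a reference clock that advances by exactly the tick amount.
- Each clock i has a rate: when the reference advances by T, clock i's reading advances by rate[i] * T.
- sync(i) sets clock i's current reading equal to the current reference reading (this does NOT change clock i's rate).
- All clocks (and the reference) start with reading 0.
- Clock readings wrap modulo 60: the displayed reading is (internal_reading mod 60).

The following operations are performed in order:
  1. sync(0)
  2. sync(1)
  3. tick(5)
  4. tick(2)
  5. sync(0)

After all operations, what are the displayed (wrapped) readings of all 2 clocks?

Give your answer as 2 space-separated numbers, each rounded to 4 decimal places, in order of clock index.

Answer: 7.0000 5.6000

Derivation:
After op 1 sync(0): ref=0.0000 raw=[0.0000 0.0000]
After op 2 sync(1): ref=0.0000 raw=[0.0000 0.0000]
After op 3 tick(5): ref=5.0000 raw=[6.0000 4.0000]
After op 4 tick(2): ref=7.0000 raw=[8.4000 5.6000]
After op 5 sync(0): ref=7.0000 raw=[7.0000 5.6000]
Wrap final raw readings (mod 60): 7.0000 mod 60 = 7.0000; 5.6000 mod 60 = 5.6000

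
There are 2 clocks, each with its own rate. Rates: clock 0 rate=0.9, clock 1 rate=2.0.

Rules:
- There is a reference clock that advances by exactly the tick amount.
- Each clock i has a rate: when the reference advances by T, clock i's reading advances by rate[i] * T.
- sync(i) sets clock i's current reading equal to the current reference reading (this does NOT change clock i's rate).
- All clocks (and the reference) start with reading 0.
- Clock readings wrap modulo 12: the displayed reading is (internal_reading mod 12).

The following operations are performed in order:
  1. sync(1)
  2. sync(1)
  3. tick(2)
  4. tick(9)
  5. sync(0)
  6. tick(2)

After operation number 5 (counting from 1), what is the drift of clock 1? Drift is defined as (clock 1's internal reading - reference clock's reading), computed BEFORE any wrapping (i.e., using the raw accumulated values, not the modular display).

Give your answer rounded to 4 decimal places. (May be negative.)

After op 1 sync(1): ref=0.0000 raw=[0.0000 0.0000]
After op 2 sync(1): ref=0.0000 raw=[0.0000 0.0000]
After op 3 tick(2): ref=2.0000 raw=[1.8000 4.0000]
After op 4 tick(9): ref=11.0000 raw=[9.9000 22.0000]
After op 5 sync(0): ref=11.0000 raw=[11.0000 22.0000]
Drift of clock 1 after op 5: 22.0000 - 11.0000 = 11.0000

Answer: 11.0000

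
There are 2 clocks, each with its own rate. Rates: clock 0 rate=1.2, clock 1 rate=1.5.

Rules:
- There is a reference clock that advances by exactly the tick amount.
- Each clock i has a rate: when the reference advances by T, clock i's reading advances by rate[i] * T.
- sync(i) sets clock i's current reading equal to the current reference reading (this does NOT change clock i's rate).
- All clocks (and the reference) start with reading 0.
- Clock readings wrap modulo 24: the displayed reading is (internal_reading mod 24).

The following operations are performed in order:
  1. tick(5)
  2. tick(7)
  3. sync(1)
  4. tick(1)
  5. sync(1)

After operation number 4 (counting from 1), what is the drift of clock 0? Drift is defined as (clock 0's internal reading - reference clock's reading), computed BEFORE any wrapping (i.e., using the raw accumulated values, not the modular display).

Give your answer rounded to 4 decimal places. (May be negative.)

After op 1 tick(5): ref=5.0000 raw=[6.0000 7.5000]
After op 2 tick(7): ref=12.0000 raw=[14.4000 18.0000]
After op 3 sync(1): ref=12.0000 raw=[14.4000 12.0000]
After op 4 tick(1): ref=13.0000 raw=[15.6000 13.5000]
Drift of clock 0 after op 4: 15.6000 - 13.0000 = 2.6000

Answer: 2.6000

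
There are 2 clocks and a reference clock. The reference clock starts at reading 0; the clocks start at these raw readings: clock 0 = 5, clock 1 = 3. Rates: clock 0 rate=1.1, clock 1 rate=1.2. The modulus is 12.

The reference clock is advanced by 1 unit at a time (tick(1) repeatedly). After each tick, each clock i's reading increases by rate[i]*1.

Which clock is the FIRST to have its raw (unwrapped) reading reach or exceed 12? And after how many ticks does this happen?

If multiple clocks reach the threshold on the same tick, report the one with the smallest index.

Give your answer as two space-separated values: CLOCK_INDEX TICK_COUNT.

Answer: 0 7

Derivation:
clock 0: start=5, rate=1.1, needs 12-5 = 7; ticks = ceil(7/1.1) = ceil(6.3636) = 7; reading at tick 7 = 5 + 1.1*7 = 12.7000
clock 1: start=3, rate=1.2, needs 12-3 = 9; ticks = ceil(9/1.2) = ceil(7.5000) = 8; reading at tick 8 = 3 + 1.2*8 = 12.6000
Minimum tick count = 7; winners = [0]; smallest index = 0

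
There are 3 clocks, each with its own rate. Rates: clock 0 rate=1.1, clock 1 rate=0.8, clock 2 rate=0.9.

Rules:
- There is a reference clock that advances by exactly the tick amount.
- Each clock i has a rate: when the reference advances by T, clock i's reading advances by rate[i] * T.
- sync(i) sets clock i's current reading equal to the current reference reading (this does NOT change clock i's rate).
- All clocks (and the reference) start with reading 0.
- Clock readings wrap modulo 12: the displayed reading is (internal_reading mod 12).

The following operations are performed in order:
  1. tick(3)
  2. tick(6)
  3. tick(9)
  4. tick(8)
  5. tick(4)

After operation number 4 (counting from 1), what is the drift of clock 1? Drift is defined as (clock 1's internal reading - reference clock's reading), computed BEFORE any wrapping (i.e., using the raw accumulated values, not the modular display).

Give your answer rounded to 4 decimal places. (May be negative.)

Answer: -5.2000

Derivation:
After op 1 tick(3): ref=3.0000 raw=[3.3000 2.4000 2.7000]
After op 2 tick(6): ref=9.0000 raw=[9.9000 7.2000 8.1000]
After op 3 tick(9): ref=18.0000 raw=[19.8000 14.4000 16.2000]
After op 4 tick(8): ref=26.0000 raw=[28.6000 20.8000 23.4000]
Drift of clock 1 after op 4: 20.8000 - 26.0000 = -5.2000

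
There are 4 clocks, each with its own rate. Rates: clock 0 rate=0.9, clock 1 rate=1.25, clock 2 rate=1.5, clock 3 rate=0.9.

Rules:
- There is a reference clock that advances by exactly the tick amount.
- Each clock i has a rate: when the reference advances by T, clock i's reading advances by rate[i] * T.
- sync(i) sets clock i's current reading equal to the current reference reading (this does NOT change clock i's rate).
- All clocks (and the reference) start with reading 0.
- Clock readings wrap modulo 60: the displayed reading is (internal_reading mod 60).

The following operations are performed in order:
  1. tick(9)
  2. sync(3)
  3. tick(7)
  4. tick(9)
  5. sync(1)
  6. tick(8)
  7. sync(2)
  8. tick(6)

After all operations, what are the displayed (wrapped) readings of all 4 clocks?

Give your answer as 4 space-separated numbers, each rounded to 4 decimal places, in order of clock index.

After op 1 tick(9): ref=9.0000 raw=[8.1000 11.2500 13.5000 8.1000]
After op 2 sync(3): ref=9.0000 raw=[8.1000 11.2500 13.5000 9.0000]
After op 3 tick(7): ref=16.0000 raw=[14.4000 20.0000 24.0000 15.3000]
After op 4 tick(9): ref=25.0000 raw=[22.5000 31.2500 37.5000 23.4000]
After op 5 sync(1): ref=25.0000 raw=[22.5000 25.0000 37.5000 23.4000]
After op 6 tick(8): ref=33.0000 raw=[29.7000 35.0000 49.5000 30.6000]
After op 7 sync(2): ref=33.0000 raw=[29.7000 35.0000 33.0000 30.6000]
After op 8 tick(6): ref=39.0000 raw=[35.1000 42.5000 42.0000 36.0000]
Wrap final raw readings (mod 60): 35.1000 mod 60 = 35.1000; 42.5000 mod 60 = 42.5000; 42.0000 mod 60 = 42.0000; 36.0000 mod 60 = 36.0000

Answer: 35.1000 42.5000 42.0000 36.0000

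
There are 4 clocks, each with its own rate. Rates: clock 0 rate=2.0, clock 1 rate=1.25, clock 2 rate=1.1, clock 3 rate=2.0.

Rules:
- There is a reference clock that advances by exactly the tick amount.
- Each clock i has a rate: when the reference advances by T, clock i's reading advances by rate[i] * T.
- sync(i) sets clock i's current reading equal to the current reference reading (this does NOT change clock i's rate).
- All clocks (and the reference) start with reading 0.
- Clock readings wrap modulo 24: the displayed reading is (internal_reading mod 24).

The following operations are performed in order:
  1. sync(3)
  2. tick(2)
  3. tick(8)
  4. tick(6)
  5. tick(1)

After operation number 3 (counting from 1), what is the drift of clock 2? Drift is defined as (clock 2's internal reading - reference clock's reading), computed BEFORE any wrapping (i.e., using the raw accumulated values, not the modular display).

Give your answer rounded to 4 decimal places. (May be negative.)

After op 1 sync(3): ref=0.0000 raw=[0.0000 0.0000 0.0000 0.0000]
After op 2 tick(2): ref=2.0000 raw=[4.0000 2.5000 2.2000 4.0000]
After op 3 tick(8): ref=10.0000 raw=[20.0000 12.5000 11.0000 20.0000]
Drift of clock 2 after op 3: 11.0000 - 10.0000 = 1.0000

Answer: 1.0000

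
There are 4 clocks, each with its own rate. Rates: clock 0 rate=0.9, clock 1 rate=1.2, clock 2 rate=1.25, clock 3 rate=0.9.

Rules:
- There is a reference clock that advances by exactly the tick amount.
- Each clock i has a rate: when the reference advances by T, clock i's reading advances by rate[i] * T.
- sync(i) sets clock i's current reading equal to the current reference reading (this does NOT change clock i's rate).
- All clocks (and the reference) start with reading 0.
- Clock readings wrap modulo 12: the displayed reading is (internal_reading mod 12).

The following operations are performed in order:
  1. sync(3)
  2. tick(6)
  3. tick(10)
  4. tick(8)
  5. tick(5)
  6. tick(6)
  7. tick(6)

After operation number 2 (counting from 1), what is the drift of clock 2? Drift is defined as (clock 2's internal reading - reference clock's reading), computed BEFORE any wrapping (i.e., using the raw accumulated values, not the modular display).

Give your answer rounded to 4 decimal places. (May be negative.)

Answer: 1.5000

Derivation:
After op 1 sync(3): ref=0.0000 raw=[0.0000 0.0000 0.0000 0.0000]
After op 2 tick(6): ref=6.0000 raw=[5.4000 7.2000 7.5000 5.4000]
Drift of clock 2 after op 2: 7.5000 - 6.0000 = 1.5000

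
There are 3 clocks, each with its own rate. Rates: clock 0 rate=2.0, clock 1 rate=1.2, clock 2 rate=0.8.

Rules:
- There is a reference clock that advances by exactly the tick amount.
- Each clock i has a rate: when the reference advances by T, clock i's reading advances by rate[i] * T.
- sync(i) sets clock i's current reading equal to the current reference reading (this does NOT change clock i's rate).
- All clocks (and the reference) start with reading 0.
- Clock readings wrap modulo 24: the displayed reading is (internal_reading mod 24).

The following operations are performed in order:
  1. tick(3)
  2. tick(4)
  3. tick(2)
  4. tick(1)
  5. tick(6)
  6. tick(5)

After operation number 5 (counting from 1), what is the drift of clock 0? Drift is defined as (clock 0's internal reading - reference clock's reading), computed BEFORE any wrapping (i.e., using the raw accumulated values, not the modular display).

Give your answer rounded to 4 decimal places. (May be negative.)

After op 1 tick(3): ref=3.0000 raw=[6.0000 3.6000 2.4000]
After op 2 tick(4): ref=7.0000 raw=[14.0000 8.4000 5.6000]
After op 3 tick(2): ref=9.0000 raw=[18.0000 10.8000 7.2000]
After op 4 tick(1): ref=10.0000 raw=[20.0000 12.0000 8.0000]
After op 5 tick(6): ref=16.0000 raw=[32.0000 19.2000 12.8000]
Drift of clock 0 after op 5: 32.0000 - 16.0000 = 16.0000

Answer: 16.0000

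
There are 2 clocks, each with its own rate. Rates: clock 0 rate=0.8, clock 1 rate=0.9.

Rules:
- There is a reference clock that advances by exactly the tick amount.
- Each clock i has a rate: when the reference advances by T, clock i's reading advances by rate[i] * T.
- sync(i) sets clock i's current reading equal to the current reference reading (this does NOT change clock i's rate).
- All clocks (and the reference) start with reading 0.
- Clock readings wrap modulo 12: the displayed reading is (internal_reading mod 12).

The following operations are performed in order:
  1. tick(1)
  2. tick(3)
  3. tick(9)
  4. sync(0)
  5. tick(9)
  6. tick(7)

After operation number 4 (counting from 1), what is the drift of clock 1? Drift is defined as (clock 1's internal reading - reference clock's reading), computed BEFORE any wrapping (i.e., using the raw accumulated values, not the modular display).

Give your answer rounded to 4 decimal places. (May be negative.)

Answer: -1.3000

Derivation:
After op 1 tick(1): ref=1.0000 raw=[0.8000 0.9000]
After op 2 tick(3): ref=4.0000 raw=[3.2000 3.6000]
After op 3 tick(9): ref=13.0000 raw=[10.4000 11.7000]
After op 4 sync(0): ref=13.0000 raw=[13.0000 11.7000]
Drift of clock 1 after op 4: 11.7000 - 13.0000 = -1.3000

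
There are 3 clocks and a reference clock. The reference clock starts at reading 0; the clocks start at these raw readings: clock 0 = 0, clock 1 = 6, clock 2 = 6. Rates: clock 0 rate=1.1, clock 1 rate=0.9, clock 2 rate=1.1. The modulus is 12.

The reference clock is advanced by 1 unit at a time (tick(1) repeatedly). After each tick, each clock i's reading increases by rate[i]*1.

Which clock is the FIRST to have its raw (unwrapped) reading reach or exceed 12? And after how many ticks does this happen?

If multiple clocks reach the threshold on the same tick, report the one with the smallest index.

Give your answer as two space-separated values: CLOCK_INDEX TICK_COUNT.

clock 0: start=0, rate=1.1, needs 12-0 = 12; ticks = ceil(12/1.1) = ceil(10.9091) = 11; reading at tick 11 = 0 + 1.1*11 = 12.1000
clock 1: start=6, rate=0.9, needs 12-6 = 6; ticks = ceil(6/0.9) = ceil(6.6667) = 7; reading at tick 7 = 6 + 0.9*7 = 12.3000
clock 2: start=6, rate=1.1, needs 12-6 = 6; ticks = ceil(6/1.1) = ceil(5.4545) = 6; reading at tick 6 = 6 + 1.1*6 = 12.6000
Minimum tick count = 6; winners = [2]; smallest index = 2

Answer: 2 6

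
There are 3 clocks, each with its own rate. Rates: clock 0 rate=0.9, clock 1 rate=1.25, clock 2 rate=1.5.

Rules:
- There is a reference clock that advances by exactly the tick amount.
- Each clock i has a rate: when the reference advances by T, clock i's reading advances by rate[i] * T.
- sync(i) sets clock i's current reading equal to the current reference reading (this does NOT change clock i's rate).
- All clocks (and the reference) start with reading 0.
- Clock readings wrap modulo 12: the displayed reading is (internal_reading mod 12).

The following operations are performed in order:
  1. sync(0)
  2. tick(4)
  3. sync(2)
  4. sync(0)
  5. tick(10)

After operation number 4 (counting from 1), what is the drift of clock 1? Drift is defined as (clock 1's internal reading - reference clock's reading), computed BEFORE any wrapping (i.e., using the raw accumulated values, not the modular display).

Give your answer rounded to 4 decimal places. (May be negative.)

After op 1 sync(0): ref=0.0000 raw=[0.0000 0.0000 0.0000]
After op 2 tick(4): ref=4.0000 raw=[3.6000 5.0000 6.0000]
After op 3 sync(2): ref=4.0000 raw=[3.6000 5.0000 4.0000]
After op 4 sync(0): ref=4.0000 raw=[4.0000 5.0000 4.0000]
Drift of clock 1 after op 4: 5.0000 - 4.0000 = 1.0000

Answer: 1.0000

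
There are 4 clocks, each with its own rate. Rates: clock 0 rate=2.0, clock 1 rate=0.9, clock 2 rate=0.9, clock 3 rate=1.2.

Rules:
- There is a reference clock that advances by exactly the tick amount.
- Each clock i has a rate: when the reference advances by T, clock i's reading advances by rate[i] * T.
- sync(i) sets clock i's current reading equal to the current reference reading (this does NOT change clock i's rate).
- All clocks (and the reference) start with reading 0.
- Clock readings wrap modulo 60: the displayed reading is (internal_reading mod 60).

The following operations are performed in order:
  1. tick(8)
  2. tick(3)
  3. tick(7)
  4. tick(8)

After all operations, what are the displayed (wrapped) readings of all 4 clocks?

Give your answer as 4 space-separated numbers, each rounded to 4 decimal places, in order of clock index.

After op 1 tick(8): ref=8.0000 raw=[16.0000 7.2000 7.2000 9.6000]
After op 2 tick(3): ref=11.0000 raw=[22.0000 9.9000 9.9000 13.2000]
After op 3 tick(7): ref=18.0000 raw=[36.0000 16.2000 16.2000 21.6000]
After op 4 tick(8): ref=26.0000 raw=[52.0000 23.4000 23.4000 31.2000]
Wrap final raw readings (mod 60): 52.0000 mod 60 = 52.0000; 23.4000 mod 60 = 23.4000; 23.4000 mod 60 = 23.4000; 31.2000 mod 60 = 31.2000

Answer: 52.0000 23.4000 23.4000 31.2000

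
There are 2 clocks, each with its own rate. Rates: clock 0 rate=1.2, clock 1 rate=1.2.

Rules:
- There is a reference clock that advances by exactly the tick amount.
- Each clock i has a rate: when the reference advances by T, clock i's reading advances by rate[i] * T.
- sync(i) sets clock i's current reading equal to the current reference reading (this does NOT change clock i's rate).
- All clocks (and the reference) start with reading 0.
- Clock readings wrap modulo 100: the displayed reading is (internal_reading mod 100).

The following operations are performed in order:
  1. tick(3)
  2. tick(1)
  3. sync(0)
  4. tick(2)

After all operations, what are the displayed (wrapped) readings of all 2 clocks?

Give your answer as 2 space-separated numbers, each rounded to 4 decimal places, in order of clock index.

Answer: 6.4000 7.2000

Derivation:
After op 1 tick(3): ref=3.0000 raw=[3.6000 3.6000]
After op 2 tick(1): ref=4.0000 raw=[4.8000 4.8000]
After op 3 sync(0): ref=4.0000 raw=[4.0000 4.8000]
After op 4 tick(2): ref=6.0000 raw=[6.4000 7.2000]
Wrap final raw readings (mod 100): 6.4000 mod 100 = 6.4000; 7.2000 mod 100 = 7.2000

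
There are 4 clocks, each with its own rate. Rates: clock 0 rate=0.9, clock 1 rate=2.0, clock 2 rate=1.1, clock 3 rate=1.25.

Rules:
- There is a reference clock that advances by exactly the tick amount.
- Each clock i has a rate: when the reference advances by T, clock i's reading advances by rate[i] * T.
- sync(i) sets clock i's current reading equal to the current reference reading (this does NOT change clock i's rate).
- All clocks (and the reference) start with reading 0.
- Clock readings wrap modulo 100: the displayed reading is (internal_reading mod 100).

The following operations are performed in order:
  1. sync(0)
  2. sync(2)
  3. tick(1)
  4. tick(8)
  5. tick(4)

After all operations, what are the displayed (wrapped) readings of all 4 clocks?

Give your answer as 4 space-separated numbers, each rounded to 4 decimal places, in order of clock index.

Answer: 11.7000 26.0000 14.3000 16.2500

Derivation:
After op 1 sync(0): ref=0.0000 raw=[0.0000 0.0000 0.0000 0.0000]
After op 2 sync(2): ref=0.0000 raw=[0.0000 0.0000 0.0000 0.0000]
After op 3 tick(1): ref=1.0000 raw=[0.9000 2.0000 1.1000 1.2500]
After op 4 tick(8): ref=9.0000 raw=[8.1000 18.0000 9.9000 11.2500]
After op 5 tick(4): ref=13.0000 raw=[11.7000 26.0000 14.3000 16.2500]
Wrap final raw readings (mod 100): 11.7000 mod 100 = 11.7000; 26.0000 mod 100 = 26.0000; 14.3000 mod 100 = 14.3000; 16.2500 mod 100 = 16.2500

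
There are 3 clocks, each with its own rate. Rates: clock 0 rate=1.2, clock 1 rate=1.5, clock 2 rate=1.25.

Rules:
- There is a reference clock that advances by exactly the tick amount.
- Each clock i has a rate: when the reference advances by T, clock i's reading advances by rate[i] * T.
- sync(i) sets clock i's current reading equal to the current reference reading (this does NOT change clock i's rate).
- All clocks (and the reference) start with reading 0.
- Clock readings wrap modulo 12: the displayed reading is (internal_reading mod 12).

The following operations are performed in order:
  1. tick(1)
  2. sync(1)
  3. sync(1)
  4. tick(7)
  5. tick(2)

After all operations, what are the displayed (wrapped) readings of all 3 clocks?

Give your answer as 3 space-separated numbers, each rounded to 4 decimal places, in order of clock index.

After op 1 tick(1): ref=1.0000 raw=[1.2000 1.5000 1.2500]
After op 2 sync(1): ref=1.0000 raw=[1.2000 1.0000 1.2500]
After op 3 sync(1): ref=1.0000 raw=[1.2000 1.0000 1.2500]
After op 4 tick(7): ref=8.0000 raw=[9.6000 11.5000 10.0000]
After op 5 tick(2): ref=10.0000 raw=[12.0000 14.5000 12.5000]
Wrap final raw readings (mod 12): 12.0000 mod 12 = 0.0000; 14.5000 mod 12 = 2.5000; 12.5000 mod 12 = 0.5000

Answer: 0.0000 2.5000 0.5000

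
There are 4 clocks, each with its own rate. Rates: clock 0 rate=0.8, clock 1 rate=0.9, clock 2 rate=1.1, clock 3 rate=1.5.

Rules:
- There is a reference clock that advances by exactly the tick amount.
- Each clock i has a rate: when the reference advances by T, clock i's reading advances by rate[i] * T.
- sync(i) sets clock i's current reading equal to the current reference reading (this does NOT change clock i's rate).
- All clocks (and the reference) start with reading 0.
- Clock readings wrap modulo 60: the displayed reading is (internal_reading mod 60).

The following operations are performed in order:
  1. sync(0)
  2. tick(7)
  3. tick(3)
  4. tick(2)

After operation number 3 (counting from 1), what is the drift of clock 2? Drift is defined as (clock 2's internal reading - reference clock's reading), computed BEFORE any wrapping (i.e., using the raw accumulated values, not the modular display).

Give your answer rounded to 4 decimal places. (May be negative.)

After op 1 sync(0): ref=0.0000 raw=[0.0000 0.0000 0.0000 0.0000]
After op 2 tick(7): ref=7.0000 raw=[5.6000 6.3000 7.7000 10.5000]
After op 3 tick(3): ref=10.0000 raw=[8.0000 9.0000 11.0000 15.0000]
Drift of clock 2 after op 3: 11.0000 - 10.0000 = 1.0000

Answer: 1.0000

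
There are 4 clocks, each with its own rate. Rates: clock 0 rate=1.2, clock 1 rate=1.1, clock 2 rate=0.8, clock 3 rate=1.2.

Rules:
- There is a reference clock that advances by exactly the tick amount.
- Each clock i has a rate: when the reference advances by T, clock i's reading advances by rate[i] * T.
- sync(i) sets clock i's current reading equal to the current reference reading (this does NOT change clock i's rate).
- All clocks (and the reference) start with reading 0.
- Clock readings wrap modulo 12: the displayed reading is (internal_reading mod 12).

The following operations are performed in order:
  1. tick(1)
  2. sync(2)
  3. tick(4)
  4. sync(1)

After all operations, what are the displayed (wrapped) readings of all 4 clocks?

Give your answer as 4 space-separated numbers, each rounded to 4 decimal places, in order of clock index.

After op 1 tick(1): ref=1.0000 raw=[1.2000 1.1000 0.8000 1.2000]
After op 2 sync(2): ref=1.0000 raw=[1.2000 1.1000 1.0000 1.2000]
After op 3 tick(4): ref=5.0000 raw=[6.0000 5.5000 4.2000 6.0000]
After op 4 sync(1): ref=5.0000 raw=[6.0000 5.0000 4.2000 6.0000]
Wrap final raw readings (mod 12): 6.0000 mod 12 = 6.0000; 5.0000 mod 12 = 5.0000; 4.2000 mod 12 = 4.2000; 6.0000 mod 12 = 6.0000

Answer: 6.0000 5.0000 4.2000 6.0000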